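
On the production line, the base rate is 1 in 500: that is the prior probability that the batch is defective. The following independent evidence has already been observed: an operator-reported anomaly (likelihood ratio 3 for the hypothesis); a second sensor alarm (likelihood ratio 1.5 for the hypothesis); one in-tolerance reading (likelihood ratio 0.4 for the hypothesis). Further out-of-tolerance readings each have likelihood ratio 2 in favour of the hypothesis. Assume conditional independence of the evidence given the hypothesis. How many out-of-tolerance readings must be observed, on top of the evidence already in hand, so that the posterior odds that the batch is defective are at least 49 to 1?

Prior odds = 0.002/0.998 = 1/499.
Combined Bayes factor of the evidence already in hand = 3 × 1.5 × 0.4 = 1.8.
Odds after that evidence = (1/499) × 1.8 = 9/2495.
Target odds = 49.
Need 2ⁿ ≥ 49 ÷ (9/2495) = 122255/9.
2¹³ = 8192 falls short of 122255/9 but 2¹⁴ = 16384 reaches it, so n = 14.

14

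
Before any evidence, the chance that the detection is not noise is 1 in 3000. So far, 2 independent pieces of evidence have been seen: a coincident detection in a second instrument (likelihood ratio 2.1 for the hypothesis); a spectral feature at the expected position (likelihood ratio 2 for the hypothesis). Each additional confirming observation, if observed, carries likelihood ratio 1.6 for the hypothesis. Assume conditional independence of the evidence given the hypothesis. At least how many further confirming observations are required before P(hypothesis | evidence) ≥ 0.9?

Prior odds = (1/3000)/(2999/3000) = 1/2999.
Combined Bayes factor of the evidence already in hand = 2.1 × 2 = 4.2.
Odds after that evidence = (1/2999) × 4.2 = 21/14995.
Target odds = 0.9/0.1 = 9.
Need 1.6ⁿ ≥ 9 ÷ (21/14995) = 44985/7.
1.6¹⁸ ≈4722.37 falls short of 44985/7 but 1.6¹⁹ ≈7555.79 reaches it, so n = 19.

19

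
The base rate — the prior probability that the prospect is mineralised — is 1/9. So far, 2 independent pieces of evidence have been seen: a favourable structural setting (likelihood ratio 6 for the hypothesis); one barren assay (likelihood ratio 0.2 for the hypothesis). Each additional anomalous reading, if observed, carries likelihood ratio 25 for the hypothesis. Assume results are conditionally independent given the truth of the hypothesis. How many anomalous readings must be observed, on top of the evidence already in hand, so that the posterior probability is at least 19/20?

2

Prior odds = (1/9)/(8/9) = 0.125.
Combined Bayes factor of the evidence already in hand = 6 × 0.2 = 1.2.
Odds after that evidence = 0.125 × 1.2 = 0.15.
Target odds = 0.95/0.05 = 19.
Need 25ⁿ ≥ 19 ÷ 0.15 = 380/3.
25¹ = 25 falls short of 380/3 but 25² = 625 reaches it, so n = 2.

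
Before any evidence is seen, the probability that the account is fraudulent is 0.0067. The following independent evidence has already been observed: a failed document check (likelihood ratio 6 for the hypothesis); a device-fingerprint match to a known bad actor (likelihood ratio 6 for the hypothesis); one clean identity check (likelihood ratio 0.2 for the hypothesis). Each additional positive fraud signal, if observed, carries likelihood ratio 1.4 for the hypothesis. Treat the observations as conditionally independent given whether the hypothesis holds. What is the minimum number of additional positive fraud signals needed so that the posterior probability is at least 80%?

14

Prior odds = 0.0067/0.9933 = 67/9933.
Combined Bayes factor of the evidence already in hand = 6 × 6 × 0.2 = 7.2.
Odds after that evidence = (67/9933) × 7.2 = 804/16555.
Target odds = 0.8/0.2 = 4.
Need 1.4ⁿ ≥ 4 ÷ (804/16555) = 16555/201.
1.4¹³ ≈79.3715 falls short of 16555/201 but 1.4¹⁴ ≈111.12 reaches it, so n = 14.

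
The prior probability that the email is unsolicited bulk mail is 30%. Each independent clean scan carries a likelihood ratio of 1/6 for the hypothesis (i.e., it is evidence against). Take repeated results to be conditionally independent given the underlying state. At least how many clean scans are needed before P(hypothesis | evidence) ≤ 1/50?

2

Prior odds: 0.3 ÷ 0.7 = 3/7.
Likelihood ratio per clean scan = 1/6.
Target posterior odds = 0.02/0.98 = 1/49.
Need (3/7) × (1/6)ⁿ ≤ 1/49, i.e. (1/6)ⁿ ≤ 1/21.
(1/6)¹ = 1/6 is still above 1/21 but (1/6)² = 1/36 is at or below it, so n = 2.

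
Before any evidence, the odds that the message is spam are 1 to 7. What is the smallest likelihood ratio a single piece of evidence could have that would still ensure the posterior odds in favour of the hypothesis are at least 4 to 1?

28

Prior odds = 1/7.
Target odds = 4.
Required Bayes factor = 4 ÷ (1/7) = 28.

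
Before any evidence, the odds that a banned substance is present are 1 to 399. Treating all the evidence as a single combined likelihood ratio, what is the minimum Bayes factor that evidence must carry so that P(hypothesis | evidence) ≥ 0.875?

2793

Prior odds = 1/399.
Target odds = 0.875/0.125 = 7.
Required Bayes factor = 7 ÷ (1/399) = 2793.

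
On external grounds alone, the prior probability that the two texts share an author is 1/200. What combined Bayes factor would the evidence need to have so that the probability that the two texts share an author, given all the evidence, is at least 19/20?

3781

Prior odds = 0.005/0.995 = 1/199.
Target odds = 0.95/0.05 = 19.
Required Bayes factor = 19 ÷ (1/199) = 3781.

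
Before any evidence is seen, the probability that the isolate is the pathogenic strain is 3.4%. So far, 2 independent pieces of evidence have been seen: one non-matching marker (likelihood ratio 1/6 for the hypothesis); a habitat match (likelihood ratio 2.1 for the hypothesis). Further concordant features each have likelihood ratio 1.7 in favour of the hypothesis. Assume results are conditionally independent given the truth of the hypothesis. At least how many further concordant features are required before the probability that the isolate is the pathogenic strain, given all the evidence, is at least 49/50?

16

Prior odds = 0.034/0.966 = 17/483.
Combined Bayes factor of the evidence already in hand = (1/6) × 2.1 = 0.35.
Odds after that evidence = (17/483) × 0.35 = 17/1380.
Target odds = 0.98/0.02 = 49.
Need 1.7ⁿ ≥ 49 ÷ (17/1380) = 67620/17.
1.7¹⁵ ≈2862.42 falls short of 67620/17 but 1.7¹⁶ ≈4866.12 reaches it, so n = 16.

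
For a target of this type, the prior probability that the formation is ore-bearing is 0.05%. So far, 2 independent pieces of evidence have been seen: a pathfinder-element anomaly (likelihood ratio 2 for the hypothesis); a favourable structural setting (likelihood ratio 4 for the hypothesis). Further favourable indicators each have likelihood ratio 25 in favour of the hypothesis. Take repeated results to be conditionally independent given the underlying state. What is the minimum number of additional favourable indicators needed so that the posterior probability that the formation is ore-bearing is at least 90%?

3

Prior odds = 0.0005/0.9995 = 1/1999.
Combined Bayes factor of the evidence already in hand = 2 × 4 = 8.
Odds after that evidence = (1/1999) × 8 = 8/1999.
Target odds = 0.9/0.1 = 9.
Need 25ⁿ ≥ 9 ÷ (8/1999) = 2248.875.
25² = 625 falls short of 2248.875 but 25³ = 15625 reaches it, so n = 3.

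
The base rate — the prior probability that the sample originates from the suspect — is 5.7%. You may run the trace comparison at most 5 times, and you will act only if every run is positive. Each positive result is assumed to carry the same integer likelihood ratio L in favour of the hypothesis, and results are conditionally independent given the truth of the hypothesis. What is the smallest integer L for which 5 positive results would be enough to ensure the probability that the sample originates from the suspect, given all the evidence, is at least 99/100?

Prior odds = 0.057/0.943 = 57/943.
Target odds = 0.99/0.01 = 99.
Need L⁵ ≥ 99 ÷ (57/943) = 31119/19.
4⁵ = 1024 < 31119/19 ≤ 3125 = 5⁵, so L = 5.

5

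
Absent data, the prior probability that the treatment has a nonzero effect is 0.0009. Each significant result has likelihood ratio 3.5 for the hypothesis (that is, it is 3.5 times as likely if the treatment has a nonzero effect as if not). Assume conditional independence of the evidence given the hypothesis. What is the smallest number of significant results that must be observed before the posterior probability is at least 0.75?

7

Prior odds = 0.0009/0.9991 = 9/9991.
Likelihood ratio per significant result = 3.5.
Target odds: 0.75 ÷ 0.25 = 3.
Require 3.5ⁿ ≥ 3 ÷ (9/9991) = 9991/3.
3.5⁶ = 1838.265625 falls short of 9991/3 but 3.5⁷ = 823543/128 reaches it, so n = 7.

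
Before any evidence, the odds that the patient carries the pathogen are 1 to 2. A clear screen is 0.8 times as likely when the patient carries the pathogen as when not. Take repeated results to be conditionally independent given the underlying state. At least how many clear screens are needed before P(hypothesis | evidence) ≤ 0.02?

Prior odds = 0.5.
Likelihood ratio per clear screen = 0.8.
Target posterior odds = 0.02/0.98 = 1/49.
Require 0.8ⁿ ≤ 1/49 ÷ 0.5 = 2/49.
0.8¹⁴ ≈0.0439805 is still above 2/49 but 0.8¹⁵ ≈0.0351844 is at or below it, so n = 15.

15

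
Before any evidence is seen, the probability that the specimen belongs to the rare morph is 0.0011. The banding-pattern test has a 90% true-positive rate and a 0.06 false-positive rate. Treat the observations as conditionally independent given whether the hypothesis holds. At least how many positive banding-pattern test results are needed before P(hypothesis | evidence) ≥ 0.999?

6

Prior odds: 0.0011 ÷ 0.9989 = 11/9989.
Likelihood ratio of a positive result = 0.9/0.06 = 15.
Target odds: 0.999 ÷ 0.001 = 999.
Need (11/9989) × 15ⁿ ≥ 999, i.e. 15ⁿ ≥ 9979011/11.
15⁵ = 759375 falls short of 9979011/11 but 15⁶ = 11390625 reaches it, so n = 6.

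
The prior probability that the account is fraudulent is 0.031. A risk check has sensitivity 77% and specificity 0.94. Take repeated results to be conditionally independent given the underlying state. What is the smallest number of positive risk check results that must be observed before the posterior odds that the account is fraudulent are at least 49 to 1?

3

Prior odds = 0.031/0.969 = 31/969.
False-positive rate = 1 − 0.94 = 0.06; likelihood ratio of a positive = 0.77/0.06 = 77/6.
Target odds = 49.
Need (31/969) × (77/6)ⁿ ≥ 49, i.e. (77/6)ⁿ ≥ 47481/31.
(77/6)² = 5929/36 falls short of 47481/31 but (77/6)³ = 456533/216 reaches it, so n = 3.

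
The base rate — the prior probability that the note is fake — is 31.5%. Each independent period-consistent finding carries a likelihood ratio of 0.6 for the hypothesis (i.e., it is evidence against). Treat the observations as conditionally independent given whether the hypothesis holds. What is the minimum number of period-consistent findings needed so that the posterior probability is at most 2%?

Prior odds = 0.315/0.685 = 63/137.
Likelihood ratio per period-consistent finding = 0.6.
Target posterior odds = 0.02/0.98 = 1/49.
Need (63/137) × 0.6ⁿ ≤ 1/49, i.e. 0.6ⁿ ≤ 137/3087.
0.6⁶ = 729/15625 is still above 137/3087 but 0.6⁷ = 2187/78125 is at or below it, so n = 7.

7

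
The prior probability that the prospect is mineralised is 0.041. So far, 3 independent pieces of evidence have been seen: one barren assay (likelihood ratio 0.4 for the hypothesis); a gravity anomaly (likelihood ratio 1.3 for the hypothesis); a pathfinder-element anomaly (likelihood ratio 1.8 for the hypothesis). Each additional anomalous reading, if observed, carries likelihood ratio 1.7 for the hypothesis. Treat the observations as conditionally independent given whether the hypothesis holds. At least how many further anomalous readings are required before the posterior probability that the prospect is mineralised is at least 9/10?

Prior odds = 0.041/0.959 = 41/959.
Combined Bayes factor of the evidence already in hand = 0.4 × 1.3 × 1.8 = 0.936.
Odds after that evidence = (41/959) × 0.936 = 4797/119875.
Target odds = 0.9/0.1 = 9.
Need 1.7ⁿ ≥ 9 ÷ (4797/119875) = 119875/533.
1.7¹⁰ ≈201.599 falls short of 119875/533 but 1.7¹¹ ≈342.719 reaches it, so n = 11.

11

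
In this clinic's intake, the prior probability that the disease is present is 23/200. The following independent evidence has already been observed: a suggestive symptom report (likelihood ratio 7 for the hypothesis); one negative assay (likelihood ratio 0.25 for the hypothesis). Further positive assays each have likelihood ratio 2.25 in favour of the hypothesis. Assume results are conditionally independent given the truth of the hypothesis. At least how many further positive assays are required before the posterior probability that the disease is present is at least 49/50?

7

Prior odds = 0.115/0.885 = 23/177.
Combined Bayes factor of the evidence already in hand = 7 × 0.25 = 1.75.
Odds after that evidence = (23/177) × 1.75 = 161/708.
Target odds = 0.98/0.02 = 49.
Need 2.25ⁿ ≥ 49 ÷ (161/708) = 4956/23.
2.25⁶ = 531441/4096 falls short of 4956/23 but 2.25⁷ = 4782969/16384 reaches it, so n = 7.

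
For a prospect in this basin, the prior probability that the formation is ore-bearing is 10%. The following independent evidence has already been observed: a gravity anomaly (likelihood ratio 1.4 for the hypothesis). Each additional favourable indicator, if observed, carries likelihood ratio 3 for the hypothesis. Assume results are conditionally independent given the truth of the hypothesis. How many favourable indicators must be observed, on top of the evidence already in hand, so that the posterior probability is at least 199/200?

Prior odds = 0.1/0.9 = 1/9.
Bayes factor of the evidence already in hand = 1.4.
Odds after that evidence = (1/9) × 1.4 = 7/45.
Target odds = 0.995/0.005 = 199.
Need 3ⁿ ≥ 199 ÷ (7/45) = 8955/7.
3⁶ = 729 falls short of 8955/7 but 3⁷ = 2187 reaches it, so n = 7.

7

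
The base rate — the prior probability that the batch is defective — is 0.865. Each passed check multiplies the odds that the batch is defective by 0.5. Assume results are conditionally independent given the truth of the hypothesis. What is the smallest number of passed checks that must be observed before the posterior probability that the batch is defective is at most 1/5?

Prior odds: 0.865 ÷ 0.135 = 173/27.
Likelihood ratio per passed check = 0.5.
Target posterior odds = 0.2/0.8 = 0.25.
Need (173/27) × 0.5ⁿ ≤ 0.25, i.e. 0.5ⁿ ≤ 27/692.
0.5⁴ = 0.0625 is still above 27/692 but 0.5⁵ = 0.03125 is at or below it, so n = 5.

5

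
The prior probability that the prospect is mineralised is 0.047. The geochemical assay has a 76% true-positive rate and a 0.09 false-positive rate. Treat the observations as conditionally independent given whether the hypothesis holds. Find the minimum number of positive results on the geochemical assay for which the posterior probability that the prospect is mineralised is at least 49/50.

4

Prior odds = 0.047/0.953 = 47/953.
Likelihood ratio of a positive result = 0.76/0.09 = 76/9.
Target odds: 0.98 ÷ 0.02 = 49.
Require (76/9)ⁿ ≥ 49 ÷ (47/953) = 46697/47.
(76/9)³ = 438976/729 falls short of 46697/47 but (76/9)⁴ = 33362176/6561 reaches it, so n = 4.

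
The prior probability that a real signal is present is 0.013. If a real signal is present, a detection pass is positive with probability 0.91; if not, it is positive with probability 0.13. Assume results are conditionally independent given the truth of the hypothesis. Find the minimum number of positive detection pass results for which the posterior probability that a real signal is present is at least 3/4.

Prior odds = 0.013/0.987 = 13/987.
Likelihood ratio of a positive = 0.91/0.13 = 7.
Target odds: 0.75 ÷ 0.25 = 3.
Need (13/987) × 7ⁿ ≥ 3, i.e. 7ⁿ ≥ 2961/13.
7² = 49 falls short of 2961/13 but 7³ = 343 reaches it, so n = 3.

3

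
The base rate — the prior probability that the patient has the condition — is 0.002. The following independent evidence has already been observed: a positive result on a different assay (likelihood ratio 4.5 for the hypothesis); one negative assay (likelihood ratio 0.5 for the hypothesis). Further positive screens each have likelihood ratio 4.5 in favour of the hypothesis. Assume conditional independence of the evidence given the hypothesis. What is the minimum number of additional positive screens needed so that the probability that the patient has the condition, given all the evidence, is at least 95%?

Prior odds = 0.002/0.998 = 1/499.
Combined Bayes factor of the evidence already in hand = 4.5 × 0.5 = 2.25.
Odds after that evidence = (1/499) × 2.25 = 9/1996.
Target odds = 0.95/0.05 = 19.
Need 4.5ⁿ ≥ 19 ÷ (9/1996) = 37924/9.
4.5⁵ = 1845.28125 falls short of 37924/9 but 4.5⁶ = 8303.765625 reaches it, so n = 6.

6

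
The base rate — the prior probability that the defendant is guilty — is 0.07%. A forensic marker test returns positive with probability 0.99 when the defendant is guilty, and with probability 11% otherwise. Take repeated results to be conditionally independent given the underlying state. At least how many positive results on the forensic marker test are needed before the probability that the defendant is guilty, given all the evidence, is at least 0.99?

6

Prior odds: 0.0007 ÷ 0.9993 = 7/9993.
Likelihood ratio of a positive result = 0.99/0.11 = 9.
Target odds: 0.99 ÷ 0.01 = 99.
Require 9ⁿ ≥ 99 ÷ (7/9993) = 989307/7.
9⁵ = 59049 falls short of 989307/7 but 9⁶ = 531441 reaches it, so n = 6.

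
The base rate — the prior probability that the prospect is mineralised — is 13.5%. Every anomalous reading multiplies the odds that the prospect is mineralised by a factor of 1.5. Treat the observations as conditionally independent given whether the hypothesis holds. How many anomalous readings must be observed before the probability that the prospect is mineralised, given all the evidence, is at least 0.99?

16

Prior odds = 0.135/0.865 = 27/173.
Likelihood ratio per anomalous reading = 1.5.
Target posterior odds = 0.99/0.01 = 99.
Require 1.5ⁿ ≥ 99 ÷ (27/173) = 1903/3.
1.5¹⁵ = 14348907/32768 falls short of 1903/3 but 1.5¹⁶ = 43046721/65536 reaches it, so n = 16.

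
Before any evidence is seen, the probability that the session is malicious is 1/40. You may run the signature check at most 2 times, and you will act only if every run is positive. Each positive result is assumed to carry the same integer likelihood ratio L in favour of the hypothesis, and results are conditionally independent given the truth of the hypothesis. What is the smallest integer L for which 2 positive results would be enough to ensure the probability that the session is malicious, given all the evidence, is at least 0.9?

Prior odds = 0.025/0.975 = 1/39.
Target odds = 0.9/0.1 = 9.
Need L² ≥ 9 ÷ (1/39) = 351.
18² = 324 < 351 ≤ 361 = 19², so L = 19.

19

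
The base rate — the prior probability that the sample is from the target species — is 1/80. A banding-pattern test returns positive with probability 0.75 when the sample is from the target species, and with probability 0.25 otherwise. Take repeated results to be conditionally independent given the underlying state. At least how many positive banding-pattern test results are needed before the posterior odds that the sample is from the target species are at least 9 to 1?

6

Prior odds = 0.0125/0.9875 = 1/79.
Likelihood ratio of a positive result = 0.75/0.25 = 3.
Target odds = 9.
Need (1/79) × 3ⁿ ≥ 9, i.e. 3ⁿ ≥ 711.
3⁵ = 243 falls short of 711 but 3⁶ = 729 reaches it, so n = 6.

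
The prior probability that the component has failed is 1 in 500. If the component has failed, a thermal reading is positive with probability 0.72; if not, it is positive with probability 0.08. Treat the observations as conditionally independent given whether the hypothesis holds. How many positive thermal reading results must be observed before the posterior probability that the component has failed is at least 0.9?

Prior odds: 0.002 ÷ 0.998 = 1/499.
Likelihood ratio of a positive = 0.72/0.08 = 9.
Target odds: 0.9 ÷ 0.1 = 9.
Need (1/499) × 9ⁿ ≥ 9, i.e. 9ⁿ ≥ 4491.
9³ = 729 falls short of 4491 but 9⁴ = 6561 reaches it, so n = 4.

4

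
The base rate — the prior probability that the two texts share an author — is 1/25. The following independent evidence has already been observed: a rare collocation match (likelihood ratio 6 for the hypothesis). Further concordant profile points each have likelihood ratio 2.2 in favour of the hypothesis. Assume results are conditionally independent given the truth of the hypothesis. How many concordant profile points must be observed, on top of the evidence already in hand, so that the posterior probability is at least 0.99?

8

Prior odds = 0.04/0.96 = 1/24.
Bayes factor of the evidence already in hand = 6.
Odds after that evidence = (1/24) × 6 = 0.25.
Target odds = 0.99/0.01 = 99.
Need 2.2ⁿ ≥ 99 ÷ 0.25 = 396.
2.2⁷ = 19487171/78125 falls short of 396 but 2.2⁸ = 214358881/390625 reaches it, so n = 8.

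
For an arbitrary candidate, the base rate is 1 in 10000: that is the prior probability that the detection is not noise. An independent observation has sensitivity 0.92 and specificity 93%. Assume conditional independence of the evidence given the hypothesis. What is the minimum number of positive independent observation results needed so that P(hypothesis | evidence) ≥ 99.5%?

Prior odds: 0.0001 ÷ 0.9999 = 1/9999.
False-positive rate = 1 − 0.93 = 0.07; likelihood ratio of a positive = 0.92/0.07 = 92/7.
Target posterior odds = 0.995/0.005 = 199.
Need (1/9999) × (92/7)ⁿ ≥ 199, i.e. (92/7)ⁿ ≥ 1989801.
(92/7)⁵ ≈392147 falls short of 1989801 but (92/7)⁶ ≈5.15393e+06 reaches it, so n = 6.

6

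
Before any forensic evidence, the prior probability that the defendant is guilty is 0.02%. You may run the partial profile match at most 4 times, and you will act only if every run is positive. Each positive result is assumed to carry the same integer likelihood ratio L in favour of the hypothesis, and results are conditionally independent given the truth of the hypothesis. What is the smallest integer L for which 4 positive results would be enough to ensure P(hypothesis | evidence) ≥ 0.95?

Prior odds = 0.0002/0.9998 = 1/4999.
Target odds = 0.95/0.05 = 19.
Need L⁴ ≥ 19 ÷ (1/4999) = 94981.
17⁴ = 83521 < 94981 ≤ 104976 = 18⁴, so L = 18.

18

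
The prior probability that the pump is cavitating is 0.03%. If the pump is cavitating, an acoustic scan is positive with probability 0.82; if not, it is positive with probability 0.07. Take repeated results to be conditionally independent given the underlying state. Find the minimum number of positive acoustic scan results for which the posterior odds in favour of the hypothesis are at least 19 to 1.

Prior odds: 0.0003 ÷ 0.9997 = 3/9997.
Likelihood ratio of a positive = 0.82/0.07 = 82/7.
Target odds = 19.
Require (82/7)ⁿ ≥ 19 ÷ (3/9997) = 189943/3.
(82/7)⁴ = 45212176/2401 falls short of 189943/3 but (82/7)⁵ ≈220587 reaches it, so n = 5.

5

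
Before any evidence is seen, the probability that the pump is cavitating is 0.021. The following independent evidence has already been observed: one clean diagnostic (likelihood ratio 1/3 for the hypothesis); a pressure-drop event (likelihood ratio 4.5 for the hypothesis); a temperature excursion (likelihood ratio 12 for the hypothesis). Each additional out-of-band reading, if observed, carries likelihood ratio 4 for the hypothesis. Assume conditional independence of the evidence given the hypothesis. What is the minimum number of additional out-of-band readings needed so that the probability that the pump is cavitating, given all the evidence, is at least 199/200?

Prior odds = 0.021/0.979 = 21/979.
Combined Bayes factor of the evidence already in hand = (1/3) × 4.5 × 12 = 18.
Odds after that evidence = (21/979) × 18 = 378/979.
Target odds = 0.995/0.005 = 199.
Need 4ⁿ ≥ 199 ÷ (378/979) = 194821/378.
4⁴ = 256 falls short of 194821/378 but 4⁵ = 1024 reaches it, so n = 5.

5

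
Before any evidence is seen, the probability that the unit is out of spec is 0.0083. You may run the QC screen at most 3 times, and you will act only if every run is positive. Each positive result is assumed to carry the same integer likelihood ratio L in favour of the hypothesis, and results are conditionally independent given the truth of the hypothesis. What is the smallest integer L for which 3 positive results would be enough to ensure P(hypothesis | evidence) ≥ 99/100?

Prior odds = 0.0083/0.9917 = 83/9917.
Target odds = 0.99/0.01 = 99.
Need L³ ≥ 99 ÷ (83/9917) = 981783/83.
22³ = 10648 < 981783/83 ≤ 12167 = 23³, so L = 23.

23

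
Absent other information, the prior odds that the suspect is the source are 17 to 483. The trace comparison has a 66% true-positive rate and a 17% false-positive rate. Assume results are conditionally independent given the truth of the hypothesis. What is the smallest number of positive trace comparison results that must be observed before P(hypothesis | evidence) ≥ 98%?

6

Prior odds = 17/483.
Likelihood ratio of a positive result = 0.66/0.17 = 66/17.
Target posterior odds = 0.98/0.02 = 49.
Need (17/483) × (66/17)ⁿ ≥ 49, i.e. (66/17)ⁿ ≥ 23667/17.
(66/17)⁵ ≈882.013 falls short of 23667/17 but (66/17)⁶ ≈3424.29 reaches it, so n = 6.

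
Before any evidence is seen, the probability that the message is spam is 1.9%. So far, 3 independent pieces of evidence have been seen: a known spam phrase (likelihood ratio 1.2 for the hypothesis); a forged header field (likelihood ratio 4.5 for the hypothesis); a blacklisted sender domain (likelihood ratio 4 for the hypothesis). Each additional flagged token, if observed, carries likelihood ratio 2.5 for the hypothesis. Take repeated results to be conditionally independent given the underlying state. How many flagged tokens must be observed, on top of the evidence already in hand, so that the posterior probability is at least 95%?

5

Prior odds = 0.019/0.981 = 19/981.
Combined Bayes factor of the evidence already in hand = 1.2 × 4.5 × 4 = 21.6.
Odds after that evidence = (19/981) × 21.6 = 228/545.
Target odds = 0.95/0.05 = 19.
Need 2.5ⁿ ≥ 19 ÷ (228/545) = 545/12.
2.5⁴ = 39.0625 falls short of 545/12 but 2.5⁵ = 97.65625 reaches it, so n = 5.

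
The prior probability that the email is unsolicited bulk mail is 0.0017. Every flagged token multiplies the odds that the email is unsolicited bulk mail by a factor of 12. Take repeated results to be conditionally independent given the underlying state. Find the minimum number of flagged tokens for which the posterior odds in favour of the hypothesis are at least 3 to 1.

4

Prior odds = 0.0017/0.9983 = 17/9983.
Likelihood ratio per flagged token = 12.
Target odds = 3.
Need (17/9983) × 12ⁿ ≥ 3, i.e. 12ⁿ ≥ 29949/17.
12³ = 1728 falls short of 29949/17 but 12⁴ = 20736 reaches it, so n = 4.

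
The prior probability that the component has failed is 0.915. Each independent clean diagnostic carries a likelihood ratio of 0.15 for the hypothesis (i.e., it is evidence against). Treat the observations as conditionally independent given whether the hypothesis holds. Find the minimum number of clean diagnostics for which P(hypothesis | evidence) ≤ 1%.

Prior odds: 0.915 ÷ 0.085 = 183/17.
Likelihood ratio per clean diagnostic = 0.15.
Target posterior odds = 0.01/0.99 = 1/99.
Require 0.15ⁿ ≤ 1/99 ÷ (183/17) = 17/18117.
0.15³ = 0.003375 is still above 17/18117 but 0.15⁴ = 81/160000 is at or below it, so n = 4.

4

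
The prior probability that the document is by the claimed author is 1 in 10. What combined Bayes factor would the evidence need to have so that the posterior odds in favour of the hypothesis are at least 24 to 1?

216

Prior odds = 0.1/0.9 = 1/9.
Target odds = 24.
Required Bayes factor = 24 ÷ (1/9) = 216.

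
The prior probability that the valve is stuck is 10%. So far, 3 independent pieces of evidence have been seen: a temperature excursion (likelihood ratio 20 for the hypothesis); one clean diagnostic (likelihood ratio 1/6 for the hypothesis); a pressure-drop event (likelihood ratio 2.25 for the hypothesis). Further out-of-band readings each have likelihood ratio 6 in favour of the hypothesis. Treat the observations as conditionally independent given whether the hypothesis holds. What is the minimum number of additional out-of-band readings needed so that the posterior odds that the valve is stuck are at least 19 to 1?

Prior odds = 0.1/0.9 = 1/9.
Combined Bayes factor of the evidence already in hand = 20 × (1/6) × 2.25 = 7.5.
Odds after that evidence = (1/9) × 7.5 = 5/6.
Target odds = 19.
Need 6ⁿ ≥ 19 ÷ (5/6) = 22.8.
6¹ = 6 falls short of 22.8 but 6² = 36 reaches it, so n = 2.

2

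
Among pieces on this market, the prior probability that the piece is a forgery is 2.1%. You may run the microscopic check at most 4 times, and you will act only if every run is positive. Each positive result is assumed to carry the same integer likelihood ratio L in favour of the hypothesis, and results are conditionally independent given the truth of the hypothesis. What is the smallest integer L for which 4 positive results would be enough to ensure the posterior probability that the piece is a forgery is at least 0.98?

Prior odds = 0.021/0.979 = 21/979.
Target odds = 0.98/0.02 = 49.
Need L⁴ ≥ 49 ÷ (21/979) = 6853/3.
6⁴ = 1296 < 6853/3 ≤ 2401 = 7⁴, so L = 7.

7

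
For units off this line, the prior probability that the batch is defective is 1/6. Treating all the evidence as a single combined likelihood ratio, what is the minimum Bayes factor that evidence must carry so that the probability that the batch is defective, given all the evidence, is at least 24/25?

Prior odds = (1/6)/(5/6) = 0.2.
Target odds = 0.96/0.04 = 24.
Required Bayes factor = 24 ÷ 0.2 = 120.

120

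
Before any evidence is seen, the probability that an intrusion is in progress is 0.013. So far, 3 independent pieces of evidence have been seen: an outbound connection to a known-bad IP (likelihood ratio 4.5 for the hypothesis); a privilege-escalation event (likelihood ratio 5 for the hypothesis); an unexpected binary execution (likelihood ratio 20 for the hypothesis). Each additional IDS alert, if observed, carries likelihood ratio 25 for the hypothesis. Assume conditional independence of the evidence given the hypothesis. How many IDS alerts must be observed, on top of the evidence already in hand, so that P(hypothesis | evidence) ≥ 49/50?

1

Prior odds = 0.013/0.987 = 13/987.
Combined Bayes factor of the evidence already in hand = 4.5 × 5 × 20 = 450.
Odds after that evidence = (13/987) × 450 = 1950/329.
Target odds = 0.98/0.02 = 49.
Need 25ⁿ ≥ 49 ÷ (1950/329) = 16121/1950.
25¹ = 25, which meets the required 16121/1950; so n = 1.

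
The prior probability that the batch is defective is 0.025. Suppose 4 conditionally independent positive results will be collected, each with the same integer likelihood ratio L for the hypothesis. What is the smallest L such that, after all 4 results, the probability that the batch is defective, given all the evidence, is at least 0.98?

Prior odds = 0.025/0.975 = 1/39.
Target odds = 0.98/0.02 = 49.
Need L⁴ ≥ 49 ÷ (1/39) = 1911.
6⁴ = 1296 < 1911 ≤ 2401 = 7⁴, so L = 7.

7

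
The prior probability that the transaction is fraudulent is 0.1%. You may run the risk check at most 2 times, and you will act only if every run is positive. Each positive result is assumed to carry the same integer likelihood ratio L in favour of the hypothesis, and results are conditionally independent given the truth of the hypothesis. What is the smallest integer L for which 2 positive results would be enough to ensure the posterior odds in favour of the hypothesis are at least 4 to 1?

64

Prior odds = 0.001/0.999 = 1/999.
Target odds = 4.
Need L² ≥ 4 ÷ (1/999) = 3996.
63² = 3969 < 3996 ≤ 4096 = 64², so L = 64.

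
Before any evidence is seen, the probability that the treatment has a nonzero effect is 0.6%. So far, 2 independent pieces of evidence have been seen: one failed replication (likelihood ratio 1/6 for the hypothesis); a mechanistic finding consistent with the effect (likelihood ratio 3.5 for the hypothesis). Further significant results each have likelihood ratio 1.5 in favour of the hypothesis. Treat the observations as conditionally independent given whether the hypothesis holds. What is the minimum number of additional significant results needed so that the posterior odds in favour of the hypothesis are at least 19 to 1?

22

Prior odds = 0.006/0.994 = 3/497.
Combined Bayes factor of the evidence already in hand = (1/6) × 3.5 = 7/12.
Odds after that evidence = (3/497) × 7/12 = 1/284.
Target odds = 19.
Need 1.5ⁿ ≥ 19 ÷ (1/284) = 5396.
1.5²¹ ≈4987.89 falls short of 5396 but 1.5²² ≈7481.83 reaches it, so n = 22.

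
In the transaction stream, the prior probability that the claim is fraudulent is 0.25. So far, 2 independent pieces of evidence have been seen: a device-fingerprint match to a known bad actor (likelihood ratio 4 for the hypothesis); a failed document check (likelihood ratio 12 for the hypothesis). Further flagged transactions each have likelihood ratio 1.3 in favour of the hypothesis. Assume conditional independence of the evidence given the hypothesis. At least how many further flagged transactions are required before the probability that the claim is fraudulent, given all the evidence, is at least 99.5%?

Prior odds = 0.25/0.75 = 1/3.
Combined Bayes factor of the evidence already in hand = 4 × 12 = 48.
Odds after that evidence = (1/3) × 48 = 16.
Target odds = 0.995/0.005 = 199.
Need 1.3ⁿ ≥ 199 ÷ 16 = 12.4375.
1.3⁹ ≈10.6045 falls short of 12.4375 but 1.3¹⁰ ≈13.7858 reaches it, so n = 10.

10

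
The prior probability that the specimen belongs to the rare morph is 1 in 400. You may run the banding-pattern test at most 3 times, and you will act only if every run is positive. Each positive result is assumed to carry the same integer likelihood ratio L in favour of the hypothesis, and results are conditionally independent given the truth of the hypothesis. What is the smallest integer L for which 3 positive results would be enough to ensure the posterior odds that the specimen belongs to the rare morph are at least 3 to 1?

Prior odds = 0.0025/0.9975 = 1/399.
Target odds = 3.
Need L³ ≥ 3 ÷ (1/399) = 1197.
10³ = 1000 < 1197 ≤ 1331 = 11³, so L = 11.

11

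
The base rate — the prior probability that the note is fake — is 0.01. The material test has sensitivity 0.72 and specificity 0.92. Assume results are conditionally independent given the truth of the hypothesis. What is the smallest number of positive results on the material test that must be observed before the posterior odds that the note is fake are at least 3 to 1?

Prior odds = 0.01/0.99 = 1/99.
False-positive rate = 1 − 0.92 = 0.08; likelihood ratio of a positive = 0.72/0.08 = 9.
Target odds = 3.
Need (1/99) × 9ⁿ ≥ 3, i.e. 9ⁿ ≥ 297.
9² = 81 falls short of 297 but 9³ = 729 reaches it, so n = 3.

3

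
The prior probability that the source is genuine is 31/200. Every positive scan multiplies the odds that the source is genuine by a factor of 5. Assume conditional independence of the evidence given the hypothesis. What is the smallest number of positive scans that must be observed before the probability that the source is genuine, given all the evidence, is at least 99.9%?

6

Prior odds = 0.155/0.845 = 31/169.
Likelihood ratio per positive scan = 5.
Target posterior odds = 0.999/0.001 = 999.
Require 5ⁿ ≥ 999 ÷ (31/169) = 168831/31.
5⁵ = 3125 falls short of 168831/31 but 5⁶ = 15625 reaches it, so n = 6.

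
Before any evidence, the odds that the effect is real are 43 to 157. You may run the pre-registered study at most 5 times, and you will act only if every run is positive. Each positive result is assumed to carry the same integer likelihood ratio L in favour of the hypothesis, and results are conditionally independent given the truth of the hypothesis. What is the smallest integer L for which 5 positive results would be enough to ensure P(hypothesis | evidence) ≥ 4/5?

2

Prior odds = 43/157.
Target odds = 0.8/0.2 = 4.
Need L⁵ ≥ 4 ÷ (43/157) = 628/43.
1⁵ = 1 < 628/43 ≤ 32 = 2⁵, so L = 2.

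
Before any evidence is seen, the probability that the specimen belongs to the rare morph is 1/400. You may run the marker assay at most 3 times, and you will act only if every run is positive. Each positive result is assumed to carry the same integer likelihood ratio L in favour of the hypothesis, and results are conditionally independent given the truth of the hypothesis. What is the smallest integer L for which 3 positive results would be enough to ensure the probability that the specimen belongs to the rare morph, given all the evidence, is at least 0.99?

Prior odds = 0.0025/0.9975 = 1/399.
Target odds = 0.99/0.01 = 99.
Need L³ ≥ 99 ÷ (1/399) = 39501.
34³ = 39304 < 39501 ≤ 42875 = 35³, so L = 35.

35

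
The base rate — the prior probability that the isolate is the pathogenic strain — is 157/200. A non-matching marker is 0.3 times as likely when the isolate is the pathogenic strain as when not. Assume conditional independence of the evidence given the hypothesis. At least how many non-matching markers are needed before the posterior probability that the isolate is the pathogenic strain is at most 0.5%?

6

Prior odds = 0.785/0.215 = 157/43.
Likelihood ratio per non-matching marker = 0.3.
Target odds: 0.005 ÷ 0.995 = 1/199.
Need (157/43) × 0.3ⁿ ≤ 1/199, i.e. 0.3ⁿ ≤ 43/31243.
0.3⁵ = 243/100000 is still above 43/31243 but 0.3⁶ = 729/1000000 is at or below it, so n = 6.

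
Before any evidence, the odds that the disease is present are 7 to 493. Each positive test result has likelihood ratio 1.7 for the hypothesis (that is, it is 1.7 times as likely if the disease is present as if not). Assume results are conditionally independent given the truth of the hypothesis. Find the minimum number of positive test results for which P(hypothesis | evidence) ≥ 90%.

13

Prior odds = 7/493.
Likelihood ratio per positive test result = 1.7.
Target posterior odds = 0.9/0.1 = 9.
Need (7/493) × 1.7ⁿ ≥ 9, i.e. 1.7ⁿ ≥ 4437/7.
1.7¹² ≈582.622 falls short of 4437/7 but 1.7¹³ ≈990.458 reaches it, so n = 13.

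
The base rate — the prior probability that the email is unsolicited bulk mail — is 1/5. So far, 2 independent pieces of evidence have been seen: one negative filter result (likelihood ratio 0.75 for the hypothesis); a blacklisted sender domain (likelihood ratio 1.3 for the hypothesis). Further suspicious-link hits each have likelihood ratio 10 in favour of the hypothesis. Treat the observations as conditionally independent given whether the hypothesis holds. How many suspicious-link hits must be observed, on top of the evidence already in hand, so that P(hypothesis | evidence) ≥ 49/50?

3

Prior odds = 0.2/0.8 = 0.25.
Combined Bayes factor of the evidence already in hand = 0.75 × 1.3 = 0.975.
Odds after that evidence = 0.25 × 0.975 = 0.24375.
Target odds = 0.98/0.02 = 49.
Need 10ⁿ ≥ 49 ÷ 0.24375 = 7840/39.
10² = 100 falls short of 7840/39 but 10³ = 1000 reaches it, so n = 3.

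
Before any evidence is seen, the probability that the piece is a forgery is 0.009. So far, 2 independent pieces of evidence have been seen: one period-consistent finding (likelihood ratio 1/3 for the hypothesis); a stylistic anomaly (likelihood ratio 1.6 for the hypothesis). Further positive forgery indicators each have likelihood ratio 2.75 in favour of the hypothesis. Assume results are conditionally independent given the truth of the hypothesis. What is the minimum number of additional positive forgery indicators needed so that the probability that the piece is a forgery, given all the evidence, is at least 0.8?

Prior odds = 0.009/0.991 = 9/991.
Combined Bayes factor of the evidence already in hand = (1/3) × 1.6 = 8/15.
Odds after that evidence = (9/991) × 8/15 = 24/4955.
Target odds = 0.8/0.2 = 4.
Need 2.75ⁿ ≥ 4 ÷ (24/4955) = 4955/6.
2.75⁶ = 1771561/4096 falls short of 4955/6 but 2.75⁷ = 19487171/16384 reaches it, so n = 7.

7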